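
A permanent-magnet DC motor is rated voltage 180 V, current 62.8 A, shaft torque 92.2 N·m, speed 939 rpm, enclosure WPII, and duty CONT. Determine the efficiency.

80.2 %

ω = 2π × 939/60 = 98.33 rad/s; P_out = τω = 92.2 × 98.33 = 9066 W
P_in = V·I = 180 × 62.8 = 11304 W
η = P_out / P_in = 9066 / 11304 = 0.802 = 80.2%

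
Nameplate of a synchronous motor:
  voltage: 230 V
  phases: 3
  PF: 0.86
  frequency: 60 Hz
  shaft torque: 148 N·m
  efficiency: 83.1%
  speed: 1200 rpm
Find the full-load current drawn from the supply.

ω = 2π×1200/60 = 125.7 rad/s; P_out = τω = 148 × 125.7 = 18604 W
P_in = P_out / η = 18604 / 0.831 = 22387 W
I_L = P_in / (√3·V_L·cosφ) = 22387 / (1.732 × 230 × 0.86) = 65.3 A

65.3 A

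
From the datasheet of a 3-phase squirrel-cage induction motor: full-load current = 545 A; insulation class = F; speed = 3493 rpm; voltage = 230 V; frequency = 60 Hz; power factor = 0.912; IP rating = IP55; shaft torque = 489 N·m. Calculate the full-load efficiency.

90.3 %

ω = 2π × 3493/60 = 365.8 rad/s; P_out = τω = 489 × 365.8 = 178876 W
P_in = √3·V_L·I_L·cosφ = 1.732 × 230 × 545 × 0.912 = 198001 W
η = P_out / P_in = 178876 / 198001 = 0.903 = 90.3%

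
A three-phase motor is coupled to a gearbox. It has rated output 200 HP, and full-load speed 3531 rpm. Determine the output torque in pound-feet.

298 lb·ft

P_out = 200 × 746 = 149200 W
ω = 2π × 3531/60 = 369.8 rad/s
τ = P_out/ω = 149200/369.8 = 403.5 N·m
In lb·ft: 403.5/1.356 = 298 lb·ft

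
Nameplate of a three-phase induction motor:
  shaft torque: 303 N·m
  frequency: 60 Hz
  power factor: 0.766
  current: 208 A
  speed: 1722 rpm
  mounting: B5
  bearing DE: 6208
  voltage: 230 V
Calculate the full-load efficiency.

ω = 2π × 1722/60 = 180.3 rad/s; P_out = τω = 303 × 180.3 = 54631 W
P_in = √3·V_L·I_L·cosφ = 1.732 × 230 × 208 × 0.766 = 63470 W
η = P_out / P_in = 54631 / 63470 = 0.861 = 86.1%

86.1 %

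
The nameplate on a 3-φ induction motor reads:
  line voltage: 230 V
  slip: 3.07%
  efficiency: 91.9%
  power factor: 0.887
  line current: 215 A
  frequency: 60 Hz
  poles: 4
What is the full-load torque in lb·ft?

282 lb·ft

P_in = √3·V·I·cosφ = 1.732 × 230 × 215 × 0.887 = 75969 W
P_out = η·P_in = 0.919 × 75969 = 69816 W
n_s = 120×60/4 = 1800 rpm; n = 1800×(1−0.0307) = 1745 rpm
ω = 2π×1745/60 = 182.7 rad/s
τ = P_out/ω = 69816/182.7 = 382.1 N·m
In lb·ft: 382.1/1.356 = 282 lb·ft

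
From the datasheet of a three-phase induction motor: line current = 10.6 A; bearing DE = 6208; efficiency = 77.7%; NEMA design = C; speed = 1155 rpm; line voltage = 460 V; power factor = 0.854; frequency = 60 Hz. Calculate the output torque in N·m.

46.3 N·m

P_in = √3·V·I·cosφ = 1.732 × 460 × 10.6 × 0.854 = 7212 W
P_out = η·P_in = 0.777 × 7212 = 5604 W
n = 1155 rpm
ω = 2π×1155/60 = 121 rad/s
τ = P_out/ω = 5604/121 = 46.3 N·m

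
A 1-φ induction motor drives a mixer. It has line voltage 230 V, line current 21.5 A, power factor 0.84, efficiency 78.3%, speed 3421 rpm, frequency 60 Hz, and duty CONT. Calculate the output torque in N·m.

9.08 N·m

P_in = V·I·cosφ = 230 × 21.5 × 0.84 = 4154 W
P_out = η·P_in = 0.783 × 4154 = 3253 W
n = 3421 rpm
ω = 2π×3421/60 = 358.2 rad/s
τ = P_out/ω = 3253/358.2 = 9.08 N·m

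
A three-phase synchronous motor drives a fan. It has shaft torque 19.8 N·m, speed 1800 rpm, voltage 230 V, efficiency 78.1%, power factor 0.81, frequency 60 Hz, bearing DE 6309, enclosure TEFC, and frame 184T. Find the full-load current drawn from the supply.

14.8 A

ω = 2π×1800/60 = 188.5 rad/s; P_out = τω = 19.8 × 188.5 = 3732 W
P_in = P_out / η = 3732 / 0.781 = 4778 W
I_L = P_in / (√3·V_L·cosφ) = 4778 / (1.732 × 230 × 0.81) = 14.8 A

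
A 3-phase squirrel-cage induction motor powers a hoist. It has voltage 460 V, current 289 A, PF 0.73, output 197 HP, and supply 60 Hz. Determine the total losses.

P_in = √3·V·I·cosφ = 1.732×460×289×0.73 = 168084 W
P_out = 197×746 = 146962 W
Losses = P_in − P_out = 168084 − 146962 = 21122 W

21.1 kW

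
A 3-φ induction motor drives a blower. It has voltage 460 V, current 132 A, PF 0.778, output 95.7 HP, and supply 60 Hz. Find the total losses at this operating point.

P_in = √3·V·I·cosφ = 1.732×460×132×0.778 = 81820 W
P_out = 95.7×746 = 71392 W
Losses = P_in − P_out = 81820 − 71392 = 10428 W

10400 W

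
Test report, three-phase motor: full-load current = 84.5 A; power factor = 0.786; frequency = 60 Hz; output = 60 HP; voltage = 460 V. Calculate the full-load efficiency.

84.6 %

P_out = 60 × 746 = 44760 W
P_in = √3·V_L·I_L·cosφ = 1.732 × 460 × 84.5 × 0.786 = 52916 W
η = P_out / P_in = 44760 / 52916 = 0.846 = 84.6%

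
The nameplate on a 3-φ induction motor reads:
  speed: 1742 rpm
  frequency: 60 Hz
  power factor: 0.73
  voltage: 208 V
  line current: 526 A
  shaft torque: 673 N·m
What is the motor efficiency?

88.7 %

ω = 2π × 1742/60 = 182.4 rad/s; P_out = τω = 673 × 182.4 = 122755 W
P_in = √3·V_L·I_L·cosφ = 1.732 × 208 × 526 × 0.73 = 138331 W
η = P_out / P_in = 122755 / 138331 = 0.887 = 88.7%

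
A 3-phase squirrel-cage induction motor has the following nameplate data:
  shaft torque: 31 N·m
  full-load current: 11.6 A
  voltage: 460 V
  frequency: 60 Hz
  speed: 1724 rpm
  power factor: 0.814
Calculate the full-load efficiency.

74.4 %

ω = 2π × 1724/60 = 180.5 rad/s; P_out = τω = 31 × 180.5 = 5596 W
P_in = √3·V_L·I_L·cosφ = 1.732 × 460 × 11.6 × 0.814 = 7523 W
η = P_out / P_in = 5596 / 7523 = 0.744 = 74.4%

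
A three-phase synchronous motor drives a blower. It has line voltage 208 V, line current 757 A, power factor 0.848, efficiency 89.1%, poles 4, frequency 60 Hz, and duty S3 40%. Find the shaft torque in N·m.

P_in = √3·V·I·cosφ = 1.732 × 208 × 757 × 0.848 = 231261 W
P_out = η·P_in = 0.891 × 231261 = 206054 W
n = n_s = 120×60/4 = 1800 rpm (synchronous)
ω = 2π×1800/60 = 188.5 rad/s
τ = P_out/ω = 206054/188.5 = 1090 N·m

1090 N·m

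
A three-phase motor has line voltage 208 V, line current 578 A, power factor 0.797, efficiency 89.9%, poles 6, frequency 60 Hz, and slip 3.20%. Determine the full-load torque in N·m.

1230 N·m

P_in = √3·V·I·cosφ = 1.732 × 208 × 578 × 0.797 = 165958 W
P_out = η·P_in = 0.899 × 165958 = 149196 W
n_s = 120×60/6 = 1200 rpm; n = 1200×(1−0.032) = 1162 rpm
ω = 2π×1162/60 = 121.7 rad/s
τ = P_out/ω = 149196/121.7 = 1230 N·m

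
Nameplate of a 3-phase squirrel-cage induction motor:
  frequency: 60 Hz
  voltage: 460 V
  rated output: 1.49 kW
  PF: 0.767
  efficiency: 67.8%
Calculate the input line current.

3.6 A

P_out = 1.49 kW = 1490 W
P_in = P_out / η = 1490 / 0.678 = 2198 W
I_L = P_in / (√3·V_L·cosφ) = 2198 / (1.732 × 460 × 0.767) = 3.6 A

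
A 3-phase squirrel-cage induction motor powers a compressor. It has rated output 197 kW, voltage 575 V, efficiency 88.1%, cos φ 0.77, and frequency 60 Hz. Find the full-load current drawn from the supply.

P_out = 197 kW = 197000 W
P_in = P_out / η = 197000 / 0.881 = 223610 W
I_L = P_in / (√3·V_L·cosφ) = 223610 / (1.732 × 575 × 0.77) = 292 A

292 A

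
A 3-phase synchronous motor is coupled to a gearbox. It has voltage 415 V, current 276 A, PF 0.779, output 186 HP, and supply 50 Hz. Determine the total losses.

15.8 kW

P_in = √3·V·I·cosφ = 1.732×415×276×0.779 = 154541 W
P_out = 186×746 = 138756 W
Losses = P_in − P_out = 154541 − 138756 = 15785 W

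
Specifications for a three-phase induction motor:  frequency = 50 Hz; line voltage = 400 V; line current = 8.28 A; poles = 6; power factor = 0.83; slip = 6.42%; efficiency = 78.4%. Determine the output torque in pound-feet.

P_in = √3·V·I·cosφ = 1.732 × 400 × 8.28 × 0.83 = 4761 W
P_out = η·P_in = 0.784 × 4761 = 3733 W
n_s = 120×50/6 = 1000 rpm; n = 1000×(1−0.0642) = 936 rpm
ω = 2π×936/60 = 98.02 rad/s
τ = P_out/ω = 3733/98.02 = 38.08 N·m
In lb·ft: 38.08/1.356 = 28.1 lb·ft

28.1 lb·ft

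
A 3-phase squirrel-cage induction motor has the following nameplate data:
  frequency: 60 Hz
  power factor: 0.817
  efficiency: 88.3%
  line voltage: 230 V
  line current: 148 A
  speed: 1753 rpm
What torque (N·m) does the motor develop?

232 N·m

P_in = √3·V·I·cosφ = 1.732 × 230 × 148 × 0.817 = 48168 W
P_out = η·P_in = 0.883 × 48168 = 42532 W
n = 1753 rpm
ω = 2π×1753/60 = 183.6 rad/s
τ = P_out/ω = 42532/183.6 = 232 N·m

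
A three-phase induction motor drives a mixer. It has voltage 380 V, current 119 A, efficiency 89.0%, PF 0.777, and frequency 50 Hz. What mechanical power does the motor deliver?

54.2 kW

P_in = √3·V·I·cosφ = 1.732 × 380 × 119 × 0.777 = 60855 W
P_out = η·P_in = 0.89 × 60855 = 54161 W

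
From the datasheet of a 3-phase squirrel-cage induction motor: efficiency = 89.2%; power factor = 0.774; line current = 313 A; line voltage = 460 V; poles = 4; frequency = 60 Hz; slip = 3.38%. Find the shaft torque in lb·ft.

697 lb·ft

P_in = √3·V·I·cosφ = 1.732 × 460 × 313 × 0.774 = 193015 W
P_out = η·P_in = 0.892 × 193015 = 172169 W
n_s = 120×60/4 = 1800 rpm; n = 1800×(1−0.0338) = 1739 rpm
ω = 2π×1739/60 = 182.1 rad/s
τ = P_out/ω = 172169/182.1 = 945.5 N·m
In lb·ft: 945.5/1.356 = 697 lb·ft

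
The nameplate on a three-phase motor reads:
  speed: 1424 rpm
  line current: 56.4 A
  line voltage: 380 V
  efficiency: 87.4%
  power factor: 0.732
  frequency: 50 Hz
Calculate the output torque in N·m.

P_in = √3·V·I·cosφ = 1.732 × 380 × 56.4 × 0.732 = 27172 W
P_out = η·P_in = 0.874 × 27172 = 23748 W
n = 1424 rpm
ω = 2π×1424/60 = 149.1 rad/s
τ = P_out/ω = 23748/149.1 = 159 N·m

159 N·m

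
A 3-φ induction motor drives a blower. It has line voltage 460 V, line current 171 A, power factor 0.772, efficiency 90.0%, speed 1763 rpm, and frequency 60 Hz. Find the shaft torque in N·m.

513 N·m

P_in = √3·V·I·cosφ = 1.732 × 460 × 171 × 0.772 = 105177 W
P_out = η·P_in = 0.9 × 105177 = 94659 W
n = 1763 rpm
ω = 2π×1763/60 = 184.6 rad/s
τ = P_out/ω = 94659/184.6 = 513 N·m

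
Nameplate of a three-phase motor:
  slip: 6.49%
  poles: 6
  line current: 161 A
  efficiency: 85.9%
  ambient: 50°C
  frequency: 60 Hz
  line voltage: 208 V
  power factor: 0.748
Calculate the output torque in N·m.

P_in = √3·V·I·cosφ = 1.732 × 208 × 161 × 0.748 = 43385 W
P_out = η·P_in = 0.859 × 43385 = 37268 W
n_s = 120×60/6 = 1200 rpm; n = 1200×(1−0.0649) = 1122 rpm
ω = 2π×1122/60 = 117.5 rad/s
τ = P_out/ω = 37268/117.5 = 317 N·m

317 N·m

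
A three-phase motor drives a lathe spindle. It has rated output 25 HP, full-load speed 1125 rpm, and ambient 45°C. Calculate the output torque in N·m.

158 N·m

P_out = 25 × 746 = 18650 W
ω = 2π × 1125/60 = 117.8 rad/s
τ = P_out/ω = 18650/117.8 = 158 N·m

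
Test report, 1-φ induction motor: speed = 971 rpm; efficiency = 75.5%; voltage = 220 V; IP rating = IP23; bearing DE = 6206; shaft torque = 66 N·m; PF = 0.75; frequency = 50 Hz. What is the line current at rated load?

ω = 2π×971/60 = 101.7 rad/s; P_out = τω = 66 × 101.7 = 6712 W
P_in = P_out / η = 6712 / 0.755 = 8890 W
I = P_in / (V·cosφ) = 8890 / (220 × 0.75) = 53.9 A

53.9 A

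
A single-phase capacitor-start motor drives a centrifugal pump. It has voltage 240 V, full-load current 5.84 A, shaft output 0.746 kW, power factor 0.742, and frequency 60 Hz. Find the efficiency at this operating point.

P_out = 0.746 kW = 746 W
P_in = V·I·cosφ = 240 × 5.84 × 0.742 = 1040 W
η = P_out / P_in = 746 / 1040 = 0.717 = 71.7%

71.7 %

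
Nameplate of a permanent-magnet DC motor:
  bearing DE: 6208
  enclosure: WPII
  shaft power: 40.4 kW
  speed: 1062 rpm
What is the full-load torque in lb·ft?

ω = 2π × 1062/60 = 111.2 rad/s
τ = P/ω = 40400/111.2 = 363.3 N·m
In lb·ft: 363.3/1.356 = 268 lb·ft

268 lb·ft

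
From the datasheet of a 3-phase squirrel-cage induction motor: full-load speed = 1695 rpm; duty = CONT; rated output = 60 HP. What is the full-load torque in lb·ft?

186 lb·ft

P_out = 60 × 746 = 44760 W
ω = 2π × 1695/60 = 177.5 rad/s
τ = P_out/ω = 44760/177.5 = 252.2 N·m
In lb·ft: 252.2/1.356 = 186 lb·ft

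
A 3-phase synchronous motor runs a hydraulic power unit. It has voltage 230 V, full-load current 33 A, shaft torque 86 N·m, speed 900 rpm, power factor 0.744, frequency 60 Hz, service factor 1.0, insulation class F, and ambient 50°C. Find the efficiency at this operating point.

82.9 %

ω = 2π × 900/60 = 94.25 rad/s; P_out = τω = 86 × 94.25 = 8106 W
P_in = √3·V_L·I_L·cosφ = 1.732 × 230 × 33 × 0.744 = 9781 W
η = P_out / P_in = 8106 / 9781 = 0.829 = 82.9%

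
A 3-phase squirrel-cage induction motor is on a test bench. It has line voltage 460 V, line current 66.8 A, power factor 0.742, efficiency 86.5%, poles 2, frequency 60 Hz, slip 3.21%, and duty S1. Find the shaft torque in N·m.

93.6 N·m

P_in = √3·V·I·cosφ = 1.732 × 460 × 66.8 × 0.742 = 39490 W
P_out = η·P_in = 0.865 × 39490 = 34159 W
n_s = 120×60/2 = 3600 rpm; n = 3600×(1−0.0321) = 3484 rpm
ω = 2π×3484/60 = 364.8 rad/s
τ = P_out/ω = 34159/364.8 = 93.6 N·m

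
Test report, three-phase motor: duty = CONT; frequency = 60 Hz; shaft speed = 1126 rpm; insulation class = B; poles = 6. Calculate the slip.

n_s = 120f/p = 120×60/6 = 1200 rpm
s = (n_s − n)/n_s = (1200 − 1126)/1200 = 0.0617

6.17 %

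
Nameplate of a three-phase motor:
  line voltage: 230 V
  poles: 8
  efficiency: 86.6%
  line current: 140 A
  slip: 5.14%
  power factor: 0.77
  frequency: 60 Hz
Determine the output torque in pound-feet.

307 lb·ft

P_in = √3·V·I·cosφ = 1.732 × 230 × 140 × 0.77 = 42943 W
P_out = η·P_in = 0.866 × 42943 = 37189 W
n_s = 120×60/8 = 900 rpm; n = 900×(1−0.0514) = 854 rpm
ω = 2π×854/60 = 89.43 rad/s
τ = P_out/ω = 37189/89.43 = 415.8 N·m
In lb·ft: 415.8/1.356 = 307 lb·ft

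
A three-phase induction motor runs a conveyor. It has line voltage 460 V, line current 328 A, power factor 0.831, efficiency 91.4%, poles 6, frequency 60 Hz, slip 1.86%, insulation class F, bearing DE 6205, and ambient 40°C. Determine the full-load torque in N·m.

P_in = √3·V·I·cosφ = 1.732 × 460 × 328 × 0.831 = 217160 W
P_out = η·P_in = 0.914 × 217160 = 198484 W
n_s = 120×60/6 = 1200 rpm; n = 1200×(1−0.0186) = 1178 rpm
ω = 2π×1178/60 = 123.4 rad/s
τ = P_out/ω = 198484/123.4 = 1610 N·m

1610 N·m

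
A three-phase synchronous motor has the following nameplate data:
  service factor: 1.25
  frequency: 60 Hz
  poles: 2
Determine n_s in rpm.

n_s = 120f/p = 120×60/2 = 3600 rpm

3600 rpm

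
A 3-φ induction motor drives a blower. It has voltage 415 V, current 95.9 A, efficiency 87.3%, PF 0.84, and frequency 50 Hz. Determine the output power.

P_in = √3·V·I·cosφ = 1.732 × 415 × 95.9 × 0.84 = 57902 W
P_out = η·P_in = 0.873 × 57902 = 50548 W

50.5 kW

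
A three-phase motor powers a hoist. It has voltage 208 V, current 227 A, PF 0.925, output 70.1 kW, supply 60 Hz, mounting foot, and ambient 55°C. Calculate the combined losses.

P_in = √3·V·I·cosφ = 1.732×208×227×0.925 = 75645 W
P_out = 70100 W
Losses = P_in − P_out = 75645 − 70100 = 5545 W

5.55 kW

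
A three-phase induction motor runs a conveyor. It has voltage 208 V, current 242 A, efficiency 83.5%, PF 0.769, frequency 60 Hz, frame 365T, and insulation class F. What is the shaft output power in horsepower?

P_in = √3·V·I·cosφ = 1.732 × 208 × 242 × 0.769 = 67043 W
P_out = η·P_in = 0.835 × 67043 = 55981 W
= 55981/746 = 75 HP

75 HP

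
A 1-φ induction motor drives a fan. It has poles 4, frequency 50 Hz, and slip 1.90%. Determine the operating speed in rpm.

1472 rpm

n_s = 120f/p = 120×50/4 = 1500 rpm
n = n_s(1 − s) = 1500 × (1 − 0.019) = 1472 rpm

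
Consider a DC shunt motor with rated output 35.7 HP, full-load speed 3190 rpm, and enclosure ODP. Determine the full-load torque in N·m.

P_out = 35.7 × 746 = 26632 W
ω = 2π × 3190/60 = 334.1 rad/s
τ = P_out/ω = 26632/334.1 = 79.7 N·m

79.7 N·m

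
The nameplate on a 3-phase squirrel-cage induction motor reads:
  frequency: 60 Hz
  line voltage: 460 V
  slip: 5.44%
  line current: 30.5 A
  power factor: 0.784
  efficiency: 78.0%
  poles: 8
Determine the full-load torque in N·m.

P_in = √3·V·I·cosφ = 1.732 × 460 × 30.5 × 0.784 = 19051 W
P_out = η·P_in = 0.78 × 19051 = 14860 W
n_s = 120×60/8 = 900 rpm; n = 900×(1−0.0544) = 851 rpm
ω = 2π×851/60 = 89.12 rad/s
τ = P_out/ω = 14860/89.12 = 167 N·m

167 N·m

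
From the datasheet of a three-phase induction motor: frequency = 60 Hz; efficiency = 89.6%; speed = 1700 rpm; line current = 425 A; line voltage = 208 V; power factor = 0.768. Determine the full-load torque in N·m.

592 N·m

P_in = √3·V·I·cosφ = 1.732 × 208 × 425 × 0.768 = 117588 W
P_out = η·P_in = 0.896 × 117588 = 105359 W
n = 1700 rpm
ω = 2π×1700/60 = 178 rad/s
τ = P_out/ω = 105359/178 = 592 N·m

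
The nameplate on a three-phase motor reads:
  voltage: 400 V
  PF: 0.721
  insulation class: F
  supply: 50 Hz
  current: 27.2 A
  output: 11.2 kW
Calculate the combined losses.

P_in = √3·V·I·cosφ = 1.732×400×27.2×0.721 = 13587 W
P_out = 11200 W
Losses = P_in − P_out = 13587 − 11200 = 2387 W

2390 W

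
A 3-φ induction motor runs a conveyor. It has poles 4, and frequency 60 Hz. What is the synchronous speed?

1800 rpm

n_s = 120f/p = 120×60/4 = 1800 rpm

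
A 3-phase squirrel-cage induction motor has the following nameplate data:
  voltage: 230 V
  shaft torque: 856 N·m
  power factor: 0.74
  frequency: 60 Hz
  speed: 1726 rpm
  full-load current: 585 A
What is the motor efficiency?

89.7 %

ω = 2π × 1726/60 = 180.7 rad/s; P_out = τω = 856 × 180.7 = 154679 W
P_in = √3·V_L·I_L·cosφ = 1.732 × 230 × 585 × 0.74 = 172450 W
η = P_out / P_in = 154679 / 172450 = 0.897 = 89.7%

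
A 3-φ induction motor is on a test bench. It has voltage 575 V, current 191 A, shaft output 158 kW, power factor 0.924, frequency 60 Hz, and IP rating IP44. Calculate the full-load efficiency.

P_out = 158 kW = 158000 W
P_in = √3·V_L·I_L·cosφ = 1.732 × 575 × 191 × 0.924 = 175760 W
η = P_out / P_in = 158000 / 175760 = 0.899 = 89.9%

89.9 %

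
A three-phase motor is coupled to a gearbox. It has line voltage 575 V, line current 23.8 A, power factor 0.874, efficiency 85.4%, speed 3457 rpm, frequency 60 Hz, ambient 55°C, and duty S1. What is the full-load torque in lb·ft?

P_in = √3·V·I·cosφ = 1.732 × 575 × 23.8 × 0.874 = 20716 W
P_out = η·P_in = 0.854 × 20716 = 17691 W
n = 3457 rpm
ω = 2π×3457/60 = 362 rad/s
τ = P_out/ω = 17691/362 = 48.87 N·m
In lb·ft: 48.87/1.356 = 36 lb·ft

36 lb·ft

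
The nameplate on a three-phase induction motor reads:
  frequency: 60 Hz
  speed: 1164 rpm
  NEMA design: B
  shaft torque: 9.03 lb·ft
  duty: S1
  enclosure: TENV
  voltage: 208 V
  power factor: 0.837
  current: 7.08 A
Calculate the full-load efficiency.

τ = 9.03 lb·ft × 1.356 = 12.24 N·m
ω = 2π × 1164/60 = 121.9 rad/s; P_out = τω = 12.24 × 121.9 = 1492 W
P_in = √3·V_L·I_L·cosφ = 1.732 × 208 × 7.08 × 0.837 = 2135 W
η = P_out / P_in = 1492 / 2135 = 0.699 = 69.9%

69.9 %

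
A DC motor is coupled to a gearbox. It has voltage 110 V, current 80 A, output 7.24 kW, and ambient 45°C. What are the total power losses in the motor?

1560 W

P_in = V·I = 110×80 = 8800 W
P_out = 7240 W
Losses = P_in − P_out = 8800 − 7240 = 1560 W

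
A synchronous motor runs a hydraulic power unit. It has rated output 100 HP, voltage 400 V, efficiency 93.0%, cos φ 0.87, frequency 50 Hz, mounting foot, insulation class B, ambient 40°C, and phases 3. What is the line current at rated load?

133 A

P_out = 100 × 746 = 74600 W
P_in = P_out / η = 74600 / 0.930 = 80215 W
I_L = P_in / (√3·V_L·cosφ) = 80215 / (1.732 × 400 × 0.87) = 133 A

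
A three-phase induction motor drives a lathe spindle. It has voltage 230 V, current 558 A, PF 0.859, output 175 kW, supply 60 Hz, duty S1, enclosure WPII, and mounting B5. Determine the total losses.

15.9 kW

P_in = √3·V·I·cosφ = 1.732×230×558×0.859 = 190943 W
P_out = 175000 W
Losses = P_in − P_out = 190943 − 175000 = 15943 W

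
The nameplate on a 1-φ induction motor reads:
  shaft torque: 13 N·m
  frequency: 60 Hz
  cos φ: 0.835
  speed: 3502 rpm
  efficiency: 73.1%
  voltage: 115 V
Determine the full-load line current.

ω = 2π×3502/60 = 366.7 rad/s; P_out = τω = 13 × 366.7 = 4767 W
P_in = P_out / η = 4767 / 0.731 = 6521 W
I = P_in / (V·cosφ) = 6521 / (115 × 0.835) = 67.9 A

67.9 A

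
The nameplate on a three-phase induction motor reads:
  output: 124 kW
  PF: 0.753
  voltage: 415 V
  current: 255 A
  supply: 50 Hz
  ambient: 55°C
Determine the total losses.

14 kW

P_in = √3·V·I·cosφ = 1.732×415×255×0.753 = 138017 W
P_out = 124000 W
Losses = P_in − P_out = 138017 − 124000 = 14017 W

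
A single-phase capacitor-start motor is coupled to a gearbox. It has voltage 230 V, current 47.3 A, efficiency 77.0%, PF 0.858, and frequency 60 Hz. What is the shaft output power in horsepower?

P_in = V·I·cosφ = 230 × 47.3 × 0.858 = 9334 W
P_out = η·P_in = 0.77 × 9334 = 7187 W
= 7187/746 = 9.63 HP

9.63 HP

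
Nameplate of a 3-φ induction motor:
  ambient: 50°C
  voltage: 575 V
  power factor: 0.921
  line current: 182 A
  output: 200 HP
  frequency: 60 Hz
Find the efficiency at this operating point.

89.4 %

P_out = 200 × 746 = 149200 W
P_in = √3·V_L·I_L·cosφ = 1.732 × 575 × 182 × 0.921 = 166935 W
η = P_out / P_in = 149200 / 166935 = 0.894 = 89.4%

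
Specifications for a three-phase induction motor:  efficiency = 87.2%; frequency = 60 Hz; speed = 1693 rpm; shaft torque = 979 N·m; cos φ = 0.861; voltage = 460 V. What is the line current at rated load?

ω = 2π×1693/60 = 177.3 rad/s; P_out = τω = 979 × 177.3 = 173577 W
P_in = P_out / η = 173577 / 0.872 = 199056 W
I_L = P_in / (√3·V_L·cosφ) = 199056 / (1.732 × 460 × 0.861) = 290 A

290 A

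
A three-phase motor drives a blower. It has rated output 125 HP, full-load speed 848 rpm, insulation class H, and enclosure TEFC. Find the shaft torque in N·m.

P_out = 125 × 746 = 93250 W
ω = 2π × 848/60 = 88.8 rad/s
τ = P_out/ω = 93250/88.8 = 1050 N·m

1050 N·m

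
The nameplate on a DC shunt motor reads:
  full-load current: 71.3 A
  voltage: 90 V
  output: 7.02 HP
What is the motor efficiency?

81.6 %

P_out = 7.02 × 746 = 5237 W
P_in = V·I = 90 × 71.3 = 6417 W
η = P_out / P_in = 5237 / 6417 = 0.816 = 81.6%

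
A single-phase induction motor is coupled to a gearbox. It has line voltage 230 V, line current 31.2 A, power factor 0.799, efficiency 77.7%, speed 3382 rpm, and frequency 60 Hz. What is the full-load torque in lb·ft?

9.28 lb·ft

P_in = V·I·cosφ = 230 × 31.2 × 0.799 = 5734 W
P_out = η·P_in = 0.777 × 5734 = 4455 W
n = 3382 rpm
ω = 2π×3382/60 = 354.2 rad/s
τ = P_out/ω = 4455/354.2 = 12.58 N·m
In lb·ft: 12.58/1.356 = 9.28 lb·ft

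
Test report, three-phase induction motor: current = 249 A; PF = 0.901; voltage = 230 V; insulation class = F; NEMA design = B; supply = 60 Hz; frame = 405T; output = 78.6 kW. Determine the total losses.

10800 W

P_in = √3·V·I·cosφ = 1.732×230×249×0.901 = 89372 W
P_out = 78600 W
Losses = P_in − P_out = 89372 − 78600 = 10772 W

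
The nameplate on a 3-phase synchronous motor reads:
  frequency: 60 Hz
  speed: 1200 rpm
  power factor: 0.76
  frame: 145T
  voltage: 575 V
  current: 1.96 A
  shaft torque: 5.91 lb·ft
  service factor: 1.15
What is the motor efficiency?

τ = 5.91 lb·ft × 1.356 = 8.014 N·m
ω = 2π × 1200/60 = 125.7 rad/s; P_out = τω = 8.014 × 125.7 = 1007 W
P_in = √3·V_L·I_L·cosφ = 1.732 × 575 × 1.96 × 0.76 = 1483 W
η = P_out / P_in = 1007 / 1483 = 0.679 = 67.9%

67.9 %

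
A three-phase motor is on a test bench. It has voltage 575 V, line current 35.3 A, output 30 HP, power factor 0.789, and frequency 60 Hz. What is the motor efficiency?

80.7 %

P_out = 30 × 746 = 22380 W
P_in = √3·V_L·I_L·cosφ = 1.732 × 575 × 35.3 × 0.789 = 27738 W
η = P_out / P_in = 22380 / 27738 = 0.807 = 80.7%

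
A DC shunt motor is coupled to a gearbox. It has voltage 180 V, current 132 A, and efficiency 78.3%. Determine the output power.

18.6 kW

P_in = V·I = 180 × 132 = 23760 W
P_out = η·P_in = 0.783 × 23760 = 18604 W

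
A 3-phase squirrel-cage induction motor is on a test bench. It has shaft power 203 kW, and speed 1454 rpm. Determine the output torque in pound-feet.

983 lb·ft

ω = 2π × 1454/60 = 152.3 rad/s
τ = P/ω = 203000/152.3 = 1333 N·m
In lb·ft: 1333/1.356 = 983 lb·ft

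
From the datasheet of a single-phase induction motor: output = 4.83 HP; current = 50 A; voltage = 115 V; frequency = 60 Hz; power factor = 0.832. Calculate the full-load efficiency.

P_out = 4.83 × 746 = 3603 W
P_in = V·I·cosφ = 115 × 50 × 0.832 = 4784 W
η = P_out / P_in = 3603 / 4784 = 0.753 = 75.3%

75.3 %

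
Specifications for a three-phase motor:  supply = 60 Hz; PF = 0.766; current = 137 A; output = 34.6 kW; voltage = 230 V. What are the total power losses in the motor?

P_in = √3·V·I·cosφ = 1.732×230×137×0.766 = 41805 W
P_out = 34600 W
Losses = P_in − P_out = 41805 − 34600 = 7205 W

7.21 kW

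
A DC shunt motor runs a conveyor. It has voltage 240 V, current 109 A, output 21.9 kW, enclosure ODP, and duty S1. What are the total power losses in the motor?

4.26 kW

P_in = V·I = 240×109 = 26160 W
P_out = 21900 W
Losses = P_in − P_out = 26160 − 21900 = 4260 W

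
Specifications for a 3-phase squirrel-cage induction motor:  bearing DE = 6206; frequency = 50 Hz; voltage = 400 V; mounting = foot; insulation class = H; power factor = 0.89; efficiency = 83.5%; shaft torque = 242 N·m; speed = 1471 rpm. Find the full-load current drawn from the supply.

72.4 A

ω = 2π×1471/60 = 154 rad/s; P_out = τω = 242 × 154 = 37268 W
P_in = P_out / η = 37268 / 0.835 = 44632 W
I_L = P_in / (√3·V_L·cosφ) = 44632 / (1.732 × 400 × 0.89) = 72.4 A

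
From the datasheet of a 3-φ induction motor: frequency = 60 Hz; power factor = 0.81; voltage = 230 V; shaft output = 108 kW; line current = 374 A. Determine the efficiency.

P_out = 108 kW = 108000 W
P_in = √3·V_L·I_L·cosφ = 1.732 × 230 × 374 × 0.81 = 120679 W
η = P_out / P_in = 108000 / 120679 = 0.895 = 89.5%

89.5 %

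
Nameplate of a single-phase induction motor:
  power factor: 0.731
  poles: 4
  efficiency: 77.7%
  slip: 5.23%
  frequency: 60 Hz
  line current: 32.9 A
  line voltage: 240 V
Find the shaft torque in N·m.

P_in = V·I·cosφ = 240 × 32.9 × 0.731 = 5772 W
P_out = η·P_in = 0.777 × 5772 = 4485 W
n_s = 120×60/4 = 1800 rpm; n = 1800×(1−0.0523) = 1706 rpm
ω = 2π×1706/60 = 178.7 rad/s
τ = P_out/ω = 4485/178.7 = 25.1 N·m

25.1 N·m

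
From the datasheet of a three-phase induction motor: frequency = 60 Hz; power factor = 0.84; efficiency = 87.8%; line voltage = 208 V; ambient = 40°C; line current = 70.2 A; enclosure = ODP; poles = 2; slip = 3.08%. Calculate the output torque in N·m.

51 N·m

P_in = √3·V·I·cosφ = 1.732 × 208 × 70.2 × 0.84 = 21244 W
P_out = η·P_in = 0.878 × 21244 = 18652 W
n_s = 120×60/2 = 3600 rpm; n = 3600×(1−0.0308) = 3489 rpm
ω = 2π×3489/60 = 365.4 rad/s
τ = P_out/ω = 18652/365.4 = 51 N·m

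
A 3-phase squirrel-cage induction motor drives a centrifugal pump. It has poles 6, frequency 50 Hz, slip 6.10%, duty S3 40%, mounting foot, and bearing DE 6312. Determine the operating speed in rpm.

n_s = 120f/p = 120×50/6 = 1000 rpm
n = n_s(1 − s) = 1000 × (1 − 0.061) = 939 rpm

939 rpm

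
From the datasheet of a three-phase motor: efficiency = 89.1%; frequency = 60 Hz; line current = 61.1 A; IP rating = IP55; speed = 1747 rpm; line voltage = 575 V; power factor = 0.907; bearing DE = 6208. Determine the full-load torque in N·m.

269 N·m

P_in = √3·V·I·cosφ = 1.732 × 575 × 61.1 × 0.907 = 55190 W
P_out = η·P_in = 0.891 × 55190 = 49174 W
n = 1747 rpm
ω = 2π×1747/60 = 182.9 rad/s
τ = P_out/ω = 49174/182.9 = 269 N·m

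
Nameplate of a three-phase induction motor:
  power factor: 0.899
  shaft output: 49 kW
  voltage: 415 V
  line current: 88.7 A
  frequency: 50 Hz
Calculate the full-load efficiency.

85.5 %

P_out = 49 kW = 49000 W
P_in = √3·V_L·I_L·cosφ = 1.732 × 415 × 88.7 × 0.899 = 57316 W
η = P_out / P_in = 49000 / 57316 = 0.855 = 85.5%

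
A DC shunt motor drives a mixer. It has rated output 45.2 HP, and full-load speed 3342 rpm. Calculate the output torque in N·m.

P_out = 45.2 × 746 = 33719 W
ω = 2π × 3342/60 = 350 rad/s
τ = P_out/ω = 33719/350 = 96.3 N·m

96.3 N·m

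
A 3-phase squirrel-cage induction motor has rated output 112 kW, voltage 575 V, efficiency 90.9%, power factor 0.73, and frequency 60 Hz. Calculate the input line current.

P_out = 112 kW = 112000 W
P_in = P_out / η = 112000 / 0.909 = 123212 W
I_L = P_in / (√3·V_L·cosφ) = 123212 / (1.732 × 575 × 0.73) = 169 A

169 A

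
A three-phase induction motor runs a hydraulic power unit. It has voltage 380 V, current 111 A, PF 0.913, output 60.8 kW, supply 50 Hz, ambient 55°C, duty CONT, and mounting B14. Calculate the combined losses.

5.9 kW

P_in = √3·V·I·cosφ = 1.732×380×111×0.913 = 66700 W
P_out = 60800 W
Losses = P_in − P_out = 66700 − 60800 = 5900 W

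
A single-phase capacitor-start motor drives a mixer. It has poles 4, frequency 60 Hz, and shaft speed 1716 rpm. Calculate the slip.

4.7 %

n_s = 120f/p = 120×60/4 = 1800 rpm
s = (n_s − n)/n_s = (1800 − 1716)/1800 = 0.0467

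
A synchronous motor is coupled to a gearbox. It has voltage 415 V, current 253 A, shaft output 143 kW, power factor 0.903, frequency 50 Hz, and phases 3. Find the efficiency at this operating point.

87.1 %

P_out = 143 kW = 143000 W
P_in = √3·V_L·I_L·cosφ = 1.732 × 415 × 253 × 0.903 = 164212 W
η = P_out / P_in = 143000 / 164212 = 0.871 = 87.1%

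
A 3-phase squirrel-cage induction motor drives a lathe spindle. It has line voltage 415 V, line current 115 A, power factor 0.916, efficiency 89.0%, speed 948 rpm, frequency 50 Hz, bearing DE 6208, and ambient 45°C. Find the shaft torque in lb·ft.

501 lb·ft

P_in = √3·V·I·cosφ = 1.732 × 415 × 115 × 0.916 = 75716 W
P_out = η·P_in = 0.89 × 75716 = 67387 W
n = 948 rpm
ω = 2π×948/60 = 99.27 rad/s
τ = P_out/ω = 67387/99.27 = 678.8 N·m
In lb·ft: 678.8/1.356 = 501 lb·ft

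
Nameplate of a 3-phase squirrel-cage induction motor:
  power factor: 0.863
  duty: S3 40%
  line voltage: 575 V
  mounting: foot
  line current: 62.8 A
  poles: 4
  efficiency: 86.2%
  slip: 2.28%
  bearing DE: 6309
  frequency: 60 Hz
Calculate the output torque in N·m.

253 N·m

P_in = √3·V·I·cosφ = 1.732 × 575 × 62.8 × 0.863 = 53974 W
P_out = η·P_in = 0.862 × 53974 = 46526 W
n_s = 120×60/4 = 1800 rpm; n = 1800×(1−0.0228) = 1759 rpm
ω = 2π×1759/60 = 184.2 rad/s
τ = P_out/ω = 46526/184.2 = 253 N·m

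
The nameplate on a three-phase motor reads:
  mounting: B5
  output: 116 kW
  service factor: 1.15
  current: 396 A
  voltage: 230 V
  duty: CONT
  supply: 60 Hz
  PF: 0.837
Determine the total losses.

16000 W

P_in = √3·V·I·cosφ = 1.732×230×396×0.837 = 132037 W
P_out = 116000 W
Losses = P_in − P_out = 132037 − 116000 = 16037 W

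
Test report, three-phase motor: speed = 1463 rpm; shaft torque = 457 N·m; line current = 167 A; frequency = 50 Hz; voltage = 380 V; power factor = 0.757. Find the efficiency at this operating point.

ω = 2π × 1463/60 = 153.2 rad/s; P_out = τω = 457 × 153.2 = 70012 W
P_in = √3·V_L·I_L·cosφ = 1.732 × 380 × 167 × 0.757 = 83204 W
η = P_out / P_in = 70012 / 83204 = 0.841 = 84.1%

84.1 %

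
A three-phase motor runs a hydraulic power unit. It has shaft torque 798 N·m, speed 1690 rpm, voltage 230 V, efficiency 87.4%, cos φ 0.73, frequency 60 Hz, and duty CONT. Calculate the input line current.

556 A

ω = 2π×1690/60 = 177 rad/s; P_out = τω = 798 × 177 = 141246 W
P_in = P_out / η = 141246 / 0.874 = 161609 W
I_L = P_in / (√3·V_L·cosφ) = 161609 / (1.732 × 230 × 0.73) = 556 A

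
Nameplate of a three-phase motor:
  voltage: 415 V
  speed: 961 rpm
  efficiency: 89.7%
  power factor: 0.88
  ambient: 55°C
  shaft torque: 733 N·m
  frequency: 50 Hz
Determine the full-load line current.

130 A

ω = 2π×961/60 = 100.6 rad/s; P_out = τω = 733 × 100.6 = 73740 W
P_in = P_out / η = 73740 / 0.897 = 82207 W
I_L = P_in / (√3·V_L·cosφ) = 82207 / (1.732 × 415 × 0.88) = 130 A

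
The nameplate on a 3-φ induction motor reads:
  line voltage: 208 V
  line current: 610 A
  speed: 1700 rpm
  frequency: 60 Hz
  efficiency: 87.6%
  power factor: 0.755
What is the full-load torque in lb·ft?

602 lb·ft

P_in = √3·V·I·cosφ = 1.732 × 208 × 610 × 0.755 = 165916 W
P_out = η·P_in = 0.876 × 165916 = 145342 W
n = 1700 rpm
ω = 2π×1700/60 = 178 rad/s
τ = P_out/ω = 145342/178 = 816.5 N·m
In lb·ft: 816.5/1.356 = 602 lb·ft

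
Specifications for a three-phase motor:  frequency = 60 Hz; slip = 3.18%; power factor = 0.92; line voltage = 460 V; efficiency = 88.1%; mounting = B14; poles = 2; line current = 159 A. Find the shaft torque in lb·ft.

207 lb·ft

P_in = √3·V·I·cosφ = 1.732 × 460 × 159 × 0.92 = 116544 W
P_out = η·P_in = 0.881 × 116544 = 102675 W
n_s = 120×60/2 = 3600 rpm; n = 3600×(1−0.0318) = 3486 rpm
ω = 2π×3486/60 = 365.1 rad/s
τ = P_out/ω = 102675/365.1 = 281.2 N·m
In lb·ft: 281.2/1.356 = 207 lb·ft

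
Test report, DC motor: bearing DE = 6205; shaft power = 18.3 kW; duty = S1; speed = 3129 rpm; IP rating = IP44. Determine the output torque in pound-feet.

ω = 2π × 3129/60 = 327.7 rad/s
τ = P/ω = 18300/327.7 = 55.84 N·m
In lb·ft: 55.84/1.356 = 41.2 lb·ft

41.2 lb·ft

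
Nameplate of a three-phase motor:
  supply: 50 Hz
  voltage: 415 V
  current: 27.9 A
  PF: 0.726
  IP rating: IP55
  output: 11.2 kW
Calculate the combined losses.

P_in = √3·V·I·cosφ = 1.732×415×27.9×0.726 = 14559 W
P_out = 11200 W
Losses = P_in − P_out = 14559 − 11200 = 3359 W

3.36 kW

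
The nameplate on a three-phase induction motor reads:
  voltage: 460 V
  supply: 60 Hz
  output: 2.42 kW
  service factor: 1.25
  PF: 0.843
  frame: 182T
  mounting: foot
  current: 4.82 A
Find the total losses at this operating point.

817 W

P_in = √3·V·I·cosφ = 1.732×460×4.82×0.843 = 3237 W
P_out = 2420 W
Losses = P_in − P_out = 3237 − 2420 = 817 W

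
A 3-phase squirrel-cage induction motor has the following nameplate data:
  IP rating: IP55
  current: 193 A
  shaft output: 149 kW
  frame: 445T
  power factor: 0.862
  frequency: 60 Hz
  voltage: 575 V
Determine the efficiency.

P_out = 149 kW = 149000 W
P_in = √3·V_L·I_L·cosφ = 1.732 × 575 × 193 × 0.862 = 165684 W
η = P_out / P_in = 149000 / 165684 = 0.899 = 89.9%

89.9 %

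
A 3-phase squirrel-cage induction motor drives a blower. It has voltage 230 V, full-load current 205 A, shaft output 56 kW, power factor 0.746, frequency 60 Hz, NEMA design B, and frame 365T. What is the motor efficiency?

91.9 %

P_out = 56 kW = 56000 W
P_in = √3·V_L·I_L·cosφ = 1.732 × 230 × 205 × 0.746 = 60921 W
η = P_out / P_in = 56000 / 60921 = 0.919 = 91.9%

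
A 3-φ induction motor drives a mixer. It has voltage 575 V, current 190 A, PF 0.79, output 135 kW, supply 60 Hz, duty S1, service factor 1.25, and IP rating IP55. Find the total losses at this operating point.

P_in = √3·V·I·cosφ = 1.732×575×190×0.79 = 149485 W
P_out = 135000 W
Losses = P_in − P_out = 149485 − 135000 = 14485 W

14.5 kW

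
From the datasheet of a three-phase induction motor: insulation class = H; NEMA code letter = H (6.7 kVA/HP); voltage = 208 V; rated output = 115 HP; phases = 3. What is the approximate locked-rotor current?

S_LR = 6.7 × 115 = 770.5 kVA
I_LR = S_LR/(√3·V_L) = 770500/(1.732×208) = 2140 A

2140 A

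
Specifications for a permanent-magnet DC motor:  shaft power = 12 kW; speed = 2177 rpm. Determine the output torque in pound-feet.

38.8 lb·ft

ω = 2π × 2177/60 = 228 rad/s
τ = P/ω = 12000/228 = 52.63 N·m
In lb·ft: 52.63/1.356 = 38.8 lb·ft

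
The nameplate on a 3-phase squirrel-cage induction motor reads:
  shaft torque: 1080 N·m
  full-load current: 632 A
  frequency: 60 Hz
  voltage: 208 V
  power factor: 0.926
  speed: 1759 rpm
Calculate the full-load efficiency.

ω = 2π × 1759/60 = 184.2 rad/s; P_out = τω = 1080 × 184.2 = 198936 W
P_in = √3·V_L·I_L·cosφ = 1.732 × 208 × 632 × 0.926 = 210833 W
η = P_out / P_in = 198936 / 210833 = 0.944 = 94.4%

94.4 %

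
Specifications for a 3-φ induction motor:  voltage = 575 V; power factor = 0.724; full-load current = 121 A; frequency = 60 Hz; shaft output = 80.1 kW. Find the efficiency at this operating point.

P_out = 80.1 kW = 80100 W
P_in = √3·V_L·I_L·cosφ = 1.732 × 575 × 121 × 0.724 = 87245 W
η = P_out / P_in = 80100 / 87245 = 0.918 = 91.8%

91.8 %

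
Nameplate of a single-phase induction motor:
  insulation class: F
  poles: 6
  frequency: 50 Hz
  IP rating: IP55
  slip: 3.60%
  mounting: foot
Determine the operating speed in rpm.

n_s = 120f/p = 120×50/6 = 1000 rpm
n = n_s(1 − s) = 1000 × (1 − 0.036) = 964 rpm

964 rpm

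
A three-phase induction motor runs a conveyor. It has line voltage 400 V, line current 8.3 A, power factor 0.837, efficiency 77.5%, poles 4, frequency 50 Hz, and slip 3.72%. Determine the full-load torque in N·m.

P_in = √3·V·I·cosφ = 1.732 × 400 × 8.3 × 0.837 = 4813 W
P_out = η·P_in = 0.775 × 4813 = 3730 W
n_s = 120×50/4 = 1500 rpm; n = 1500×(1−0.0372) = 1444 rpm
ω = 2π×1444/60 = 151.2 rad/s
τ = P_out/ω = 3730/151.2 = 24.7 N·m

24.7 N·m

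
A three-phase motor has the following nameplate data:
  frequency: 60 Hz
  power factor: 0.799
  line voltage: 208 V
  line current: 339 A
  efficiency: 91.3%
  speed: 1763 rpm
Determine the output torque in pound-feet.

P_in = √3·V·I·cosφ = 1.732 × 208 × 339 × 0.799 = 97579 W
P_out = η·P_in = 0.913 × 97579 = 89090 W
n = 1763 rpm
ω = 2π×1763/60 = 184.6 rad/s
τ = P_out/ω = 89090/184.6 = 482.6 N·m
In lb·ft: 482.6/1.356 = 356 lb·ft

356 lb·ft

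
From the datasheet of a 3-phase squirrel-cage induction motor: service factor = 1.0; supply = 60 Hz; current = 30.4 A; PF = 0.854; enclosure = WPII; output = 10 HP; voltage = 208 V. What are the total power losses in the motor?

1.89 kW

P_in = √3·V·I·cosφ = 1.732×208×30.4×0.854 = 9353 W
P_out = 10×746 = 7460 W
Losses = P_in − P_out = 9353 − 7460 = 1893 W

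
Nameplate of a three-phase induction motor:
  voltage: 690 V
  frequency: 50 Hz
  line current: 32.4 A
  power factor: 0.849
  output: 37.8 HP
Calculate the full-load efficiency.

85.8 %

P_out = 37.8 × 746 = 28199 W
P_in = √3·V_L·I_L·cosφ = 1.732 × 690 × 32.4 × 0.849 = 32874 W
η = P_out / P_in = 28199 / 32874 = 0.858 = 85.8%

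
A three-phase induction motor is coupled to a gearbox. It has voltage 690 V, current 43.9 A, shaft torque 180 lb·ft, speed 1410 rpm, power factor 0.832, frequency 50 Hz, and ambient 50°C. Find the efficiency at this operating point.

τ = 180 lb·ft × 1.356 = 244.1 N·m
ω = 2π × 1410/60 = 147.7 rad/s; P_out = τω = 244.1 × 147.7 = 36054 W
P_in = √3·V_L·I_L·cosφ = 1.732 × 690 × 43.9 × 0.832 = 43650 W
η = P_out / P_in = 36054 / 43650 = 0.826 = 82.6%

82.6 %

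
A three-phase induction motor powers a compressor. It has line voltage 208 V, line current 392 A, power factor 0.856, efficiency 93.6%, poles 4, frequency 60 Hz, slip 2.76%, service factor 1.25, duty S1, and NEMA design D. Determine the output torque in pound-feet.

P_in = √3·V·I·cosφ = 1.732 × 208 × 392 × 0.856 = 120885 W
P_out = η·P_in = 0.936 × 120885 = 113148 W
n_s = 120×60/4 = 1800 rpm; n = 1800×(1−0.0276) = 1750 rpm
ω = 2π×1750/60 = 183.3 rad/s
τ = P_out/ω = 113148/183.3 = 617.3 N·m
In lb·ft: 617.3/1.356 = 455 lb·ft

455 lb·ft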